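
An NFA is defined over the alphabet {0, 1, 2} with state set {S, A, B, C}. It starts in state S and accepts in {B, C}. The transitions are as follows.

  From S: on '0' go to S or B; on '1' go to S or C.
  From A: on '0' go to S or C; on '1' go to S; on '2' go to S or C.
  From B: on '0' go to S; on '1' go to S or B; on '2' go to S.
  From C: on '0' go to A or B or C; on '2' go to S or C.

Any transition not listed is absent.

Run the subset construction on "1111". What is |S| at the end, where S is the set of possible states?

Start in {S}.
Read '1': S→{S, C}; now {S, C}.
Read '1': S→{S, C}, C→∅; now {S, C}.
Read '1': S→{S, C}, C→∅; now {S, C}.
Read '1': S→{S, C}, C→∅; now {S, C}.
That set has 2 states.

2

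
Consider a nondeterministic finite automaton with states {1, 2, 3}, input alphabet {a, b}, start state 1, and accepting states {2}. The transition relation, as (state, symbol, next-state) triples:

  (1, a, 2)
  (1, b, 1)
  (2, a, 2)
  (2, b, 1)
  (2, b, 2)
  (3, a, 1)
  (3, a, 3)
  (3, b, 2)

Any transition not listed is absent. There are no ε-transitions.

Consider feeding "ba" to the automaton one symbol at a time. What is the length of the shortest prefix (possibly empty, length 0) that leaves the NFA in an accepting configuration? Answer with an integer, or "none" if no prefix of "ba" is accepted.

Start in {1}.
Read 'b': {1} → {1}.
Read 'a': {1} → {2}.
None of the earlier sets intersect F, but {2} does.

2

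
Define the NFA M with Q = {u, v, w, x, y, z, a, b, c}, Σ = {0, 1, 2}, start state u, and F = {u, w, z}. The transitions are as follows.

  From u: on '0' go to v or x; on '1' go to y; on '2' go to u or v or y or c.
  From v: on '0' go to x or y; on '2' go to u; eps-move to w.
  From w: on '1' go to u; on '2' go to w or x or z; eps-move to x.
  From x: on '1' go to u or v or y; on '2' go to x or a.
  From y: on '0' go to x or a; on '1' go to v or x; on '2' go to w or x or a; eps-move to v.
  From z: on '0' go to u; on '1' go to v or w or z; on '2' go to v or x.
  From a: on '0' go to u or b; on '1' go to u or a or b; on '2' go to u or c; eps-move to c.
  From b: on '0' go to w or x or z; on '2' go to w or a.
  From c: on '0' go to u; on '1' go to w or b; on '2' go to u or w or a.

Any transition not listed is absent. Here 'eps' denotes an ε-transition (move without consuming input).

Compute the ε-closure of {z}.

{z}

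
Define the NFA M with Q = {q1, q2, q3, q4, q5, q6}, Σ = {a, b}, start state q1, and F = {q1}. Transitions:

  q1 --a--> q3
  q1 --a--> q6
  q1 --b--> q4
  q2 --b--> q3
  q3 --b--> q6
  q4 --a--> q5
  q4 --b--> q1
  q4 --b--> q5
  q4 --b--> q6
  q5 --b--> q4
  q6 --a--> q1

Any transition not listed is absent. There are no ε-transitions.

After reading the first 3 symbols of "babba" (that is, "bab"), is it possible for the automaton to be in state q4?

Start in {q1}.
Read 'b': {q1} → {q4}.
Read 'a': {q4} → {q5}.
Read 'b': {q5} → {q4}.
State q4 is in {q4}.

Yes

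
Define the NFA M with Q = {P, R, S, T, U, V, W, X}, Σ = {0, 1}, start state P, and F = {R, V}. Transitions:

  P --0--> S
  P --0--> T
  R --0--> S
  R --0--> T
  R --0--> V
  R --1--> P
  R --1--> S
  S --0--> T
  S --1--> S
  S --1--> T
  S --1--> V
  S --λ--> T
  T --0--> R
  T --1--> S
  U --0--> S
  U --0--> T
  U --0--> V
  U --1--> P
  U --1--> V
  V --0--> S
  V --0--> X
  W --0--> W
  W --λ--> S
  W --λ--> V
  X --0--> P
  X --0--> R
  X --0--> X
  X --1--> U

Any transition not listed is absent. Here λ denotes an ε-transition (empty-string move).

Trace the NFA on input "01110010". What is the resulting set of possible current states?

{R, S, T, V, X}

Start in {P}.
Read '0': P→{S, T}; now {S, T}.
Read '1': S→{S, T, V}, T→{S}; now {S, T, V}.
Read '1': S→{S, T, V}, T→{S}, V→∅; now {S, T, V}.
Read '1': S→{S, T, V}, T→{S}, V→∅; now {S, T, V}.
Read '0': S→{T}, T→{R}, V→{S, X}; now {R, S, T, X}.
Read '0': R→{S, T, V}, S→{T}, T→{R}, X→{P, R, X}; now {P, R, S, T, V, X}.
Read '1': P→∅, R→{P, S}, S→{S, T, V}, T→{S}, V→∅, X→{U}; now {P, S, T, U, V}.
Read '0': P→{S, T}, S→{T}, T→{R}, U→{S, T, V}, V→{S, X}; now {R, S, T, V, X}.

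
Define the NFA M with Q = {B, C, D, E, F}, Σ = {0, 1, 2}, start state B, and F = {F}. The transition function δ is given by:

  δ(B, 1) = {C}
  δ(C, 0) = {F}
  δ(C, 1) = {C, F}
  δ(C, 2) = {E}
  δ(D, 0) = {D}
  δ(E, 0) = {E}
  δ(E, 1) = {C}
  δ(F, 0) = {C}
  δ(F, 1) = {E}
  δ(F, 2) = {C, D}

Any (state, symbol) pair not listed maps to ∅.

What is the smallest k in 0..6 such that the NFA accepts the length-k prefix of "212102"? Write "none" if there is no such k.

none

Start in {B}.
Read '2': {B} → ∅.
The set is empty and remains empty for the remaining 5 symbols.
No reachable set along the way intersects F.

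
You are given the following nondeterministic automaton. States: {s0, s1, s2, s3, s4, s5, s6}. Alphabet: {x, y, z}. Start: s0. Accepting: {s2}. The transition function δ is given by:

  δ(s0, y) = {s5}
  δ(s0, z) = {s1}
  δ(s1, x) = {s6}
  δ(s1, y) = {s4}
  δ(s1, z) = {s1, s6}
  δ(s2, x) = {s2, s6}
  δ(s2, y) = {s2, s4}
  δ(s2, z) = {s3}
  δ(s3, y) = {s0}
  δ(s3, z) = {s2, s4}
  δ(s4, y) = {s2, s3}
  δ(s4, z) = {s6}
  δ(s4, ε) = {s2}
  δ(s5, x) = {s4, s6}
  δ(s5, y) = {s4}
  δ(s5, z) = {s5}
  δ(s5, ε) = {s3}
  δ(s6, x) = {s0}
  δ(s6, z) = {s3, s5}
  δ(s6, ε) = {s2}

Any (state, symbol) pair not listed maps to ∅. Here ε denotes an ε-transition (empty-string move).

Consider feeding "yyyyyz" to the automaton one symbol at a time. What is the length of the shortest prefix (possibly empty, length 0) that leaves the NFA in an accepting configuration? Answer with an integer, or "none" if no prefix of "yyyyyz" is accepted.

2

Start in {s0}.
Read 'y': s0→{s5}; union {s5}; ε-closure = {s3, s5}.
Read 'y': s3→{s0}, s5→{s4}; union {s0, s4}; ε-closure = {s0, s2, s4}.
None of the earlier sets intersect F, but {s0, s2, s4} does.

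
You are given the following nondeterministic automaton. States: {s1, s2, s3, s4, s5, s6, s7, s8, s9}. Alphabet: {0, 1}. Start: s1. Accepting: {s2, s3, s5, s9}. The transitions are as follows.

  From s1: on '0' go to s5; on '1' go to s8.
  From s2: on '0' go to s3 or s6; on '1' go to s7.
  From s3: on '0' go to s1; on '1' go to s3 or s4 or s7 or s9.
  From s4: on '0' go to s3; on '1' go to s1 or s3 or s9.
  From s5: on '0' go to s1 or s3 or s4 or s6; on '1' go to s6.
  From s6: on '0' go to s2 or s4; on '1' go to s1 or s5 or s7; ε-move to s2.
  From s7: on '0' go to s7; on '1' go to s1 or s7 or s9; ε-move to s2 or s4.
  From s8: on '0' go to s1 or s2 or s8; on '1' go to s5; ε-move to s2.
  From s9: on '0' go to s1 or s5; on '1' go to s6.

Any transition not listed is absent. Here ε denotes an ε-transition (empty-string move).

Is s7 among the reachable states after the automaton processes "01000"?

No

Start in {s1}.
Read '0': s1→{s5}; now {s5}.
Read '1': s5→{s6}; union {s6}; ε-closure = {s2, s6}.
Read '0': s2→{s3, s6}, s6→{s2, s4}; now {s2, s3, s4, s6}.
Read '0': s2→{s3, s6}, s3→{s1}, s4→{s3}, s6→{s2, s4}; now {s1, s2, s3, s4, s6}.
Read '0': s1→{s5}, s2→{s3, s6}, s3→{s1}, s4→{s3}, s6→{s2, s4}; now {s1, s2, s3, s4, s5, s6}.
State s7 is not in {s1, s2, s3, s4, s5, s6}.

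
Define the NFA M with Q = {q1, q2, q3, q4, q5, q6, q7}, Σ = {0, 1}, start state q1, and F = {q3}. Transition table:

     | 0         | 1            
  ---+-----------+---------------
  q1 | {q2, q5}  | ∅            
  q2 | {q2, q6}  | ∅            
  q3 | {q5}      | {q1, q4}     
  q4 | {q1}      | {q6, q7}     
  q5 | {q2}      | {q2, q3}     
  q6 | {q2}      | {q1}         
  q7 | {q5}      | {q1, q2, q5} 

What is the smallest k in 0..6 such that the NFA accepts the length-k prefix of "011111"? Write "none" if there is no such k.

Start in {q1}.
Read '0': {q1} → {q2, q5}.
Read '1': {q2, q5} → {q2, q3}.
None of the earlier sets intersect F, but {q2, q3} does.

2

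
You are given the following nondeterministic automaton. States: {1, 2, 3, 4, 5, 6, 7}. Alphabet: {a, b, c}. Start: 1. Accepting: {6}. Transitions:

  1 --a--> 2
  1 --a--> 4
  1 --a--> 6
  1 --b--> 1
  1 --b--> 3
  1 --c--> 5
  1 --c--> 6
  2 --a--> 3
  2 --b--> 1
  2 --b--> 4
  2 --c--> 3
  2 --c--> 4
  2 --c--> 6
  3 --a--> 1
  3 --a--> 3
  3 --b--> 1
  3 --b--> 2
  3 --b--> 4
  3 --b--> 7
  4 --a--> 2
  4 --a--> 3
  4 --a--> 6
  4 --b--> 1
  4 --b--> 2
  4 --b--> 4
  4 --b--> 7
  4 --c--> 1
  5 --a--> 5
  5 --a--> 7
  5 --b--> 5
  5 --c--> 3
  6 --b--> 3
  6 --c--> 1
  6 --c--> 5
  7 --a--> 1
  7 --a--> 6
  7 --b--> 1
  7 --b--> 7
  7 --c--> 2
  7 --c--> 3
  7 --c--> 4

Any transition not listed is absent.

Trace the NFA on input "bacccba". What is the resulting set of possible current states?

Start in {1}.
Read 'b': 1→{1, 3}; now {1, 3}.
Read 'a': 1→{2, 4, 6}, 3→{1, 3}; now {1, 2, 3, 4, 6}.
Read 'c': 1→{5, 6}, 2→{3, 4, 6}, 3→∅, 4→{1}, 6→{1, 5}; now {1, 3, 4, 5, 6}.
Read 'c': 1→{5, 6}, 3→∅, 4→{1}, 5→{3}, 6→{1, 5}; now {1, 3, 5, 6}.
Read 'c': 1→{5, 6}, 3→∅, 5→{3}, 6→{1, 5}; now {1, 3, 5, 6}.
Read 'b': 1→{1, 3}, 3→{1, 2, 4, 7}, 5→{5}, 6→{3}; now {1, 2, 3, 4, 5, 7}.
Read 'a': 1→{2, 4, 6}, 2→{3}, 3→{1, 3}, 4→{2, 3, 6}, 5→{5, 7}, 7→{1, 6}; now {1, 2, 3, 4, 5, 6, 7}.

{1, 2, 3, 4, 5, 6, 7}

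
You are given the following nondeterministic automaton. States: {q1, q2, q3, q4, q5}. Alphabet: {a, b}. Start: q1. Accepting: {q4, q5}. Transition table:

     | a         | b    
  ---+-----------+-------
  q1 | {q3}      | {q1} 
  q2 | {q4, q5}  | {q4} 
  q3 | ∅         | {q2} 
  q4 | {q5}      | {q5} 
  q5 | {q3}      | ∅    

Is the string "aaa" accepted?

Start in {q1}.
Read 'a': {q1} → {q3}.
Read 'a': {q3} → ∅.
The set is empty and remains empty for the remaining 1 symbol.
The final set ∅ contains no accepting state.

No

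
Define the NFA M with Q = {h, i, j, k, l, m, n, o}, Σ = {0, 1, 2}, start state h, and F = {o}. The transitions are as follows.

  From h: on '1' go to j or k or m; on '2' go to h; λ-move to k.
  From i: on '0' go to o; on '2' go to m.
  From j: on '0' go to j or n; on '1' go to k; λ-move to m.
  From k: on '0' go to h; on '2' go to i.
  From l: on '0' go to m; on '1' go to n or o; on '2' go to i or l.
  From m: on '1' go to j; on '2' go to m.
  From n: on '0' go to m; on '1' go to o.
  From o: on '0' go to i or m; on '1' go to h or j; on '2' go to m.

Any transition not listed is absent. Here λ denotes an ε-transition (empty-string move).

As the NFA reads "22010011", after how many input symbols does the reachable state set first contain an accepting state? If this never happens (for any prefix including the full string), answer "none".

3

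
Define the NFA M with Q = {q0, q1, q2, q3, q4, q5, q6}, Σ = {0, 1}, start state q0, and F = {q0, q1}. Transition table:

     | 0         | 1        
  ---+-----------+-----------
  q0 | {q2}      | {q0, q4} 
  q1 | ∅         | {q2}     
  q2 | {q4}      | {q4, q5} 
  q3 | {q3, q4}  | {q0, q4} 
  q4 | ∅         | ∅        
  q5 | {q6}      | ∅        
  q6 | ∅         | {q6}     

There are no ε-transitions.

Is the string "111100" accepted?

No

Start in {q0}.
Read '1': q0→{q0, q4}; now {q0, q4}.
Read '1': q0→{q0, q4}, q4→∅; now {q0, q4}.
Read '1': q0→{q0, q4}, q4→∅; now {q0, q4}.
Read '1': q0→{q0, q4}, q4→∅; now {q0, q4}.
Read '0': q0→{q2}, q4→∅; now {q2}.
Read '0': q2→{q4}; now {q4}.
The final set {q4} contains no accepting state.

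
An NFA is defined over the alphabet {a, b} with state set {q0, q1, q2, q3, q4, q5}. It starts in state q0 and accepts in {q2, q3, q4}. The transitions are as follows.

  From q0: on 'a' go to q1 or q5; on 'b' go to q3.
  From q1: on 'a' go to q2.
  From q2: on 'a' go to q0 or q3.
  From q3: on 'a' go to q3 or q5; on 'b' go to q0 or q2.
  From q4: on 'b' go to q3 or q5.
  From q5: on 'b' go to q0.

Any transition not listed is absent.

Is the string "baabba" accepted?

Start in {q0}.
Read 'b': {q0} → {q3}.
Read 'a': {q3} → {q3, q5}.
Read 'a': {q3, q5} → {q3, q5}.
Read 'b': {q3, q5} → {q0, q2}.
Read 'b': {q0, q2} → {q3}.
Read 'a': {q3} → {q3, q5}.
The final set {q3, q5} contains the accepting state q3.

Yes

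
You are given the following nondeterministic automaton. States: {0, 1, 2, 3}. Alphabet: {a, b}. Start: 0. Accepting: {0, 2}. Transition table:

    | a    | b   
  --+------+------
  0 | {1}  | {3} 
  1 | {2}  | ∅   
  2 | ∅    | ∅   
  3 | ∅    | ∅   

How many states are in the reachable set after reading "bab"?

0

Start in {0}.
Read 'b': 0→{3}; now {3}.
Read 'a': 3→∅; now ∅.
The set is empty and remains empty for the remaining 1 symbol.
That set has 0 states.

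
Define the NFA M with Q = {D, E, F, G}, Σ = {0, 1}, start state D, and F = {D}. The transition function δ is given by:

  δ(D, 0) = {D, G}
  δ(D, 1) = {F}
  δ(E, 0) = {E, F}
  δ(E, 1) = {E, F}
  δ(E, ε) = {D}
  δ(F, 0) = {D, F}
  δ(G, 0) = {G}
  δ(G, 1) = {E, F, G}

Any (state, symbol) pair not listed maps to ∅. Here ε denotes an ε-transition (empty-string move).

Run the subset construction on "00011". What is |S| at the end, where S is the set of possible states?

Start in {D}.
Read '0': D→{D, G}; now {D, G}.
Read '0': D→{D, G}, G→{G}; now {D, G}.
Read '0': D→{D, G}, G→{G}; now {D, G}.
Read '1': D→{F}, G→{E, F, G}; union {E, F, G}; ε-closure = {D, E, F, G}.
Read '1': D→{F}, E→{E, F}, F→∅, G→{E, F, G}; union {E, F, G}; ε-closure = {D, E, F, G}.
That set has 4 states.

4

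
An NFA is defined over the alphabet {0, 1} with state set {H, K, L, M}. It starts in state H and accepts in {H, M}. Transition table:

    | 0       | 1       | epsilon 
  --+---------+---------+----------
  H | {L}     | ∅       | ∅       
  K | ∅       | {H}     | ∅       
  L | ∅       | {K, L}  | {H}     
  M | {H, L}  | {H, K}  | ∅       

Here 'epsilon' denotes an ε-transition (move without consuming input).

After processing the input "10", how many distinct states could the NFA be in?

Start in {H}.
Read '1': {H} → ∅.
The set is empty and remains empty for the remaining 1 symbol.
That set has 0 states.

0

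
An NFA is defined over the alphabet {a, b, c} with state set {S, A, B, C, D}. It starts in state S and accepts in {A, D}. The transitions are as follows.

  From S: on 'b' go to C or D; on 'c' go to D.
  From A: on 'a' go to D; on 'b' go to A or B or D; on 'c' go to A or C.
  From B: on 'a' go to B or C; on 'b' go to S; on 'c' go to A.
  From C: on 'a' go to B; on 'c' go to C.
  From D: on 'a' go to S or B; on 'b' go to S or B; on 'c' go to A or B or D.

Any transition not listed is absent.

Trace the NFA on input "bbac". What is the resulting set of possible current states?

Start in {S}.
Read 'b': S→{C, D}; now {C, D}.
Read 'b': C→∅, D→{S, B}; now {S, B}.
Read 'a': S→∅, B→{B, C}; now {B, C}.
Read 'c': B→{A}, C→{C}; now {A, C}.

{A, C}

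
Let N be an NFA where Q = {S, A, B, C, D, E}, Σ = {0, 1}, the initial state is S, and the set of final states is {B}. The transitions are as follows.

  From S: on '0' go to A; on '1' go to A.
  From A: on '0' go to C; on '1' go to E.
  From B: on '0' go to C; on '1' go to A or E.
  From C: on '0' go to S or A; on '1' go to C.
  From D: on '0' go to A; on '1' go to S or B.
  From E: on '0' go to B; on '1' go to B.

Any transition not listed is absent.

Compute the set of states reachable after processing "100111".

Start in {S}.
Read '1': {S} → {A}.
Read '0': {A} → {C}.
Read '0': {C} → {S, A}.
Read '1': {S, A} → {A, E}.
Read '1': {A, E} → {B, E}.
Read '1': {B, E} → {A, B, E}.

{A, B, E}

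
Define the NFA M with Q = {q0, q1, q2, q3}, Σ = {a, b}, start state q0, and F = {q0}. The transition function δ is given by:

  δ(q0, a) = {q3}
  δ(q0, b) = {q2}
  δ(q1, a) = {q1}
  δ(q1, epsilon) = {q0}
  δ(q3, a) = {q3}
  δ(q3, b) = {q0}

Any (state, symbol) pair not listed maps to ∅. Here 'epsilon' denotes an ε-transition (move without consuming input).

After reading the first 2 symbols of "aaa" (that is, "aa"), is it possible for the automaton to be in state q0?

No

Start in {q0}.
Read 'a': q0→{q3}; now {q3}.
Read 'a': q3→{q3}; now {q3}.
State q0 is not in {q3}.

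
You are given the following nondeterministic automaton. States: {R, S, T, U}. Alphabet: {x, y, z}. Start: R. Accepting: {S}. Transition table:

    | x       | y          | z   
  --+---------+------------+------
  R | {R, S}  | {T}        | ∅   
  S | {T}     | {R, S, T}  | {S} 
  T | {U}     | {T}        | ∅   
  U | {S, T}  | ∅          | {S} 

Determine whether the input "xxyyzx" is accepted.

No

Start in {R}.
Read 'x': R→{R, S}; now {R, S}.
Read 'x': R→{R, S}, S→{T}; now {R, S, T}.
Read 'y': R→{T}, S→{R, S, T}, T→{T}; now {R, S, T}.
Read 'y': R→{T}, S→{R, S, T}, T→{T}; now {R, S, T}.
Read 'z': R→∅, S→{S}, T→∅; now {S}.
Read 'x': S→{T}; now {T}.
The final set {T} contains no accepting state.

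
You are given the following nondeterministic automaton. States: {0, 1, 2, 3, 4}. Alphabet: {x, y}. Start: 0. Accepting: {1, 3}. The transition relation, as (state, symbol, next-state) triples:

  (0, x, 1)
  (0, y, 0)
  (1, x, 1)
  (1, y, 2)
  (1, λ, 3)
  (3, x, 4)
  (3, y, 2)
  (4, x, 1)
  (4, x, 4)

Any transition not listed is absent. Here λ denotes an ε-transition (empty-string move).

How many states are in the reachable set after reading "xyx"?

0

Start in {0}.
Read 'x': {0} → {1, 3}.
Read 'y': {1, 3} → {2}.
Read 'x': {2} → ∅.
That set has 0 states.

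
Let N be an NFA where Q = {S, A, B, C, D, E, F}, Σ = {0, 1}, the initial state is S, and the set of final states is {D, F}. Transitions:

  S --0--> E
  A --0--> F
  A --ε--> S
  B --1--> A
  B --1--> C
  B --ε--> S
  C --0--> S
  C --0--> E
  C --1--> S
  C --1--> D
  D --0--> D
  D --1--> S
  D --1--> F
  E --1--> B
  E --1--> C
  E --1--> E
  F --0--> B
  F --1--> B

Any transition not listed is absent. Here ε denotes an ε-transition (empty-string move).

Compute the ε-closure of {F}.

{F}

Begin with {F}.
No ε-moves leave this set, so the closure equals the set itself.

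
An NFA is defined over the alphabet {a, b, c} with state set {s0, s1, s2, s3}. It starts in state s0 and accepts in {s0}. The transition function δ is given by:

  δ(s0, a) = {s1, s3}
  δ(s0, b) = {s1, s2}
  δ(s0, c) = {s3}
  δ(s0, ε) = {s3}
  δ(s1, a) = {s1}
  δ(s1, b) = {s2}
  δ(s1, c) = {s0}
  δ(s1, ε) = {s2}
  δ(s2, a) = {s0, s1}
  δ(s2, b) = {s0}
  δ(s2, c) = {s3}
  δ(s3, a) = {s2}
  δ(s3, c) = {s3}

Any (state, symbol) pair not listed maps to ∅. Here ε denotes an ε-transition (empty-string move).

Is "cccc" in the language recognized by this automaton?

Start: ε-closure({s0}) = {s0, s3}.
Read 'c': s0→{s3}, s3→{s3}; now {s3}.
Read 'c': s3→{s3}; now {s3}.
Read 'c': s3→{s3}; now {s3}.
Read 'c': s3→{s3}; now {s3}.
The final set {s3} contains no accepting state.

No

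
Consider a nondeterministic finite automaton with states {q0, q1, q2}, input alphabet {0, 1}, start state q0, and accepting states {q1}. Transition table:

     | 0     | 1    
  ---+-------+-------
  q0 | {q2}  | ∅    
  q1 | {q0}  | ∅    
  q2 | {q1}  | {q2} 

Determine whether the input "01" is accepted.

Start in {q0}.
Read '0': q0→{q2}; now {q2}.
Read '1': q2→{q2}; now {q2}.
The final set {q2} contains no accepting state.

No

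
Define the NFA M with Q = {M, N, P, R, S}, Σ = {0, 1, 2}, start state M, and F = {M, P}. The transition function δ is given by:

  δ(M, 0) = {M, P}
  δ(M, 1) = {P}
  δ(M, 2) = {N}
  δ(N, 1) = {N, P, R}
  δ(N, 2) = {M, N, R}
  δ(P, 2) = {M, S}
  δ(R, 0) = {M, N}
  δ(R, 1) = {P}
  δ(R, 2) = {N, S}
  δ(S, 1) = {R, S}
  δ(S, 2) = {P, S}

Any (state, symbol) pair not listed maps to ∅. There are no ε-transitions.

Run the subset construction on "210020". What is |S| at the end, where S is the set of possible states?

2

Start in {M}.
Read '2': M→{N}; now {N}.
Read '1': N→{N, P, R}; now {N, P, R}.
Read '0': N→∅, P→∅, R→{M, N}; now {M, N}.
Read '0': M→{M, P}, N→∅; now {M, P}.
Read '2': M→{N}, P→{M, S}; now {M, N, S}.
Read '0': M→{M, P}, N→∅, S→∅; now {M, P}.
That set has 2 states.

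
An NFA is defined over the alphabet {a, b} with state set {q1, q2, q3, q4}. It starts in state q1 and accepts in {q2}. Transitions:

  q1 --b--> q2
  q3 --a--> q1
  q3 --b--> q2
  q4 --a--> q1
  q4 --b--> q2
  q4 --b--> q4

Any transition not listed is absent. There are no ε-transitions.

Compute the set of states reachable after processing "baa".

∅

Start in {q1}.
Read 'b': q1→{q2}; now {q2}.
Read 'a': q2→∅; now ∅.
The set is empty and remains empty for the remaining 1 symbol.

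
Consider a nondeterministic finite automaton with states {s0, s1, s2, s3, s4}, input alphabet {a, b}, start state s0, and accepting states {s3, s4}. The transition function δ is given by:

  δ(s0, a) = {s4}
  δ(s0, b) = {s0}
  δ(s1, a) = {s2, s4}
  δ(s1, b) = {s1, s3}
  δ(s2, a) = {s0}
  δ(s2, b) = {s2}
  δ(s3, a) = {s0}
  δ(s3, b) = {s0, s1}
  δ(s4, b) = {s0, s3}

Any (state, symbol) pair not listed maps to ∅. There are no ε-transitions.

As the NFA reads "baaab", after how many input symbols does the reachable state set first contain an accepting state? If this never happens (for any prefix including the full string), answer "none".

2

Start in {s0}.
Read 'b': s0→{s0}; now {s0}.
Read 'a': s0→{s4}; now {s4}.
None of the earlier sets intersect F, but {s4} does.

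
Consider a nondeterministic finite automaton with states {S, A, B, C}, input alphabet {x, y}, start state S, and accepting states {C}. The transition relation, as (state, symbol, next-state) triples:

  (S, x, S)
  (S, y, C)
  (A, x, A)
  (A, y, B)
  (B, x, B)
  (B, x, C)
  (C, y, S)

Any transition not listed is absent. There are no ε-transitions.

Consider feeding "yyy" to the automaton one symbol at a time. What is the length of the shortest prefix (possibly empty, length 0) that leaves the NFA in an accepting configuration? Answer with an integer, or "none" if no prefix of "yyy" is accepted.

1

Start in {S}.
Read 'y': {S} → {C}.
None of the earlier sets intersect F, but {C} does.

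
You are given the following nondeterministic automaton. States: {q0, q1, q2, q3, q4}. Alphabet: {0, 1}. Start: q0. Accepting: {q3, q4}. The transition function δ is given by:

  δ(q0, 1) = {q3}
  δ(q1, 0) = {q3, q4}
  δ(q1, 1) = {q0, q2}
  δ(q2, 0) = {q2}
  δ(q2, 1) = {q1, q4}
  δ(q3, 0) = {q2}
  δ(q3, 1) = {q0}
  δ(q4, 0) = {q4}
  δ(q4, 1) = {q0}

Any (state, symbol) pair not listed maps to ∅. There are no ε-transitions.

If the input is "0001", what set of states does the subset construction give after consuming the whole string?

Start in {q0}.
Read '0': q0→∅; now ∅.
The set is empty and remains empty for the remaining 3 symbols.

∅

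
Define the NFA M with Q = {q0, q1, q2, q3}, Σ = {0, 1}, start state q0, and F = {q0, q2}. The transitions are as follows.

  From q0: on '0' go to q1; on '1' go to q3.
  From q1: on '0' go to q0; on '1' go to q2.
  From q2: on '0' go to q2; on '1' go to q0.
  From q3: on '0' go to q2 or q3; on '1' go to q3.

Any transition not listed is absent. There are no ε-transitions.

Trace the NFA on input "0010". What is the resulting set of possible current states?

{q2, q3}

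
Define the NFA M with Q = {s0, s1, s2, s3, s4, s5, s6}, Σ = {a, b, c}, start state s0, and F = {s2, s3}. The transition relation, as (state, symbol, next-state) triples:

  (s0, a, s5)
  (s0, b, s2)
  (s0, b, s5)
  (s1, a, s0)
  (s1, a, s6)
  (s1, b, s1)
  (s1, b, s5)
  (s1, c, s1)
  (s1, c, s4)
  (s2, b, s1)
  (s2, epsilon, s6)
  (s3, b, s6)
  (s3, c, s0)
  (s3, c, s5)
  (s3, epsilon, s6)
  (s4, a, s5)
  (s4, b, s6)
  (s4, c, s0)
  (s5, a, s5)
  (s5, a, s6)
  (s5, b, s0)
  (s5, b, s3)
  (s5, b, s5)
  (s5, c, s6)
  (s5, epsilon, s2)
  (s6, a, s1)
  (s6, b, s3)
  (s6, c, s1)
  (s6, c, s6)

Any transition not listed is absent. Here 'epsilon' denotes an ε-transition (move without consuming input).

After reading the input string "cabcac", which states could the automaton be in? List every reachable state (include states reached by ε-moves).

Start in {s0}.
Read 'c': s0→∅; now ∅.
The set is empty and remains empty for the remaining 5 symbols.

∅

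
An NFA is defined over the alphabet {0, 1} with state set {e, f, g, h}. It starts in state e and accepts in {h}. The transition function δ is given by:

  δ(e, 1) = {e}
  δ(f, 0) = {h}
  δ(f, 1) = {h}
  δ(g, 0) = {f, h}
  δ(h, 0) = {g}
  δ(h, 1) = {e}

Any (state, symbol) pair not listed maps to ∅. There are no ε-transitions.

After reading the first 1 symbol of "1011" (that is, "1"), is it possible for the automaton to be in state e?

Yes

Start in {e}.
Read '1': e→{e}; now {e}.
State e is in {e}.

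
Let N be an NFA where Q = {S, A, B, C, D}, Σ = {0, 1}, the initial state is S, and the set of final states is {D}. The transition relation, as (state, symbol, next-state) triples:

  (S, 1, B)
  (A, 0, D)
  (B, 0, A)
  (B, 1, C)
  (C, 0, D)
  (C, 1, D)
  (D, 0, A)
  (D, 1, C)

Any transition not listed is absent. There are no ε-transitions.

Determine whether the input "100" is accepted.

Yes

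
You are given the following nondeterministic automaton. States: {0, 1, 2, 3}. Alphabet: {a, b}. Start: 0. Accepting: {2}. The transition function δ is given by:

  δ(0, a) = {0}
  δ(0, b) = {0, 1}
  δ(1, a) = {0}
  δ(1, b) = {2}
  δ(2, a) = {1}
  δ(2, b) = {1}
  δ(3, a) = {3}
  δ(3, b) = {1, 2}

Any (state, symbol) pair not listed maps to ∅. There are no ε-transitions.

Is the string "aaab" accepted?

No

Start in {0}.
Read 'a': {0} → {0}.
Read 'a': {0} → {0}.
Read 'a': {0} → {0}.
Read 'b': {0} → {0, 1}.
The final set {0, 1} contains no accepting state.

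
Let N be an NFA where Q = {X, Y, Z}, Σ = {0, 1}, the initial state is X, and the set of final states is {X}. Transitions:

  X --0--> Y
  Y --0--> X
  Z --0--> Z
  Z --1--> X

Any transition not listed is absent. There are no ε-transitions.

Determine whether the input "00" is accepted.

Yes

Start in {X}.
Read '0': {X} → {Y}.
Read '0': {Y} → {X}.
The final set {X} contains the accepting state X.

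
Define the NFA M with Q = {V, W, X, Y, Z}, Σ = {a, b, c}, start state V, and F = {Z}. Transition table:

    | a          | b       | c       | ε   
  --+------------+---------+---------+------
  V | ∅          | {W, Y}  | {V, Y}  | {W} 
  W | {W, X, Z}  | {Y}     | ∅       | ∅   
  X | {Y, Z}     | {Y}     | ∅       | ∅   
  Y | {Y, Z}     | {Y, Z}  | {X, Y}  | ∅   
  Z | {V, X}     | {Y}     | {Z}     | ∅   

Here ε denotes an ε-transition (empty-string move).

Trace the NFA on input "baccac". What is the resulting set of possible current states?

Start: ε-closure({V}) = {V, W}.
Read 'b': {V, W} → {W, Y}.
Read 'a': {W, Y} → {W, X, Y, Z}.
Read 'c': {W, X, Y, Z} → {X, Y, Z}.
Read 'c': {X, Y, Z} → {X, Y, Z}.
Read 'a': {X, Y, Z} → {V, W, X, Y, Z}.
Read 'c': {V, W, X, Y, Z} → {V, W, X, Y, Z}.

{V, W, X, Y, Z}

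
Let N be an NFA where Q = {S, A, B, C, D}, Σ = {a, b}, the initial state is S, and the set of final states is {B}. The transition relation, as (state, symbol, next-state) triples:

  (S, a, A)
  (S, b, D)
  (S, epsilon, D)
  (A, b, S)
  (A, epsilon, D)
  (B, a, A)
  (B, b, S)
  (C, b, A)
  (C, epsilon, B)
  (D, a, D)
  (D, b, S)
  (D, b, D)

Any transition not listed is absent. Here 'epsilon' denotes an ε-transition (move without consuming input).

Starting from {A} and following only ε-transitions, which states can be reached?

{A, D}

Begin with {A}.
ε-move A → D; add D.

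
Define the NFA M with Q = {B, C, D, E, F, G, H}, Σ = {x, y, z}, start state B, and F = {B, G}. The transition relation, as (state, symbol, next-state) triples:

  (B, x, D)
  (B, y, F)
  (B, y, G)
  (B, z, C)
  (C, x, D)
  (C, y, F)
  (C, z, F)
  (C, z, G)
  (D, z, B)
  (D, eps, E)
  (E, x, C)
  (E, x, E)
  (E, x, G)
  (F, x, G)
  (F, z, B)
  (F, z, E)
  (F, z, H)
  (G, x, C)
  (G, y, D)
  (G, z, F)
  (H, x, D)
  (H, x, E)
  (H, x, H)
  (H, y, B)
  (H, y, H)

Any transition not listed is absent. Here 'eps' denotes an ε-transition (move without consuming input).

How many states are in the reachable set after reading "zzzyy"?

6

Start in {B}.
Read 'z': B→{C}; now {C}.
Read 'z': C→{F, G}; now {F, G}.
Read 'z': F→{B, E, H}, G→{F}; now {B, E, F, H}.
Read 'y': B→{F, G}, E→∅, F→∅, H→{B, H}; now {B, F, G, H}.
Read 'y': B→{F, G}, F→∅, G→{D}, H→{B, H}; union {B, D, F, G, H}; ε-closure = {B, D, E, F, G, H}.
That set has 6 states.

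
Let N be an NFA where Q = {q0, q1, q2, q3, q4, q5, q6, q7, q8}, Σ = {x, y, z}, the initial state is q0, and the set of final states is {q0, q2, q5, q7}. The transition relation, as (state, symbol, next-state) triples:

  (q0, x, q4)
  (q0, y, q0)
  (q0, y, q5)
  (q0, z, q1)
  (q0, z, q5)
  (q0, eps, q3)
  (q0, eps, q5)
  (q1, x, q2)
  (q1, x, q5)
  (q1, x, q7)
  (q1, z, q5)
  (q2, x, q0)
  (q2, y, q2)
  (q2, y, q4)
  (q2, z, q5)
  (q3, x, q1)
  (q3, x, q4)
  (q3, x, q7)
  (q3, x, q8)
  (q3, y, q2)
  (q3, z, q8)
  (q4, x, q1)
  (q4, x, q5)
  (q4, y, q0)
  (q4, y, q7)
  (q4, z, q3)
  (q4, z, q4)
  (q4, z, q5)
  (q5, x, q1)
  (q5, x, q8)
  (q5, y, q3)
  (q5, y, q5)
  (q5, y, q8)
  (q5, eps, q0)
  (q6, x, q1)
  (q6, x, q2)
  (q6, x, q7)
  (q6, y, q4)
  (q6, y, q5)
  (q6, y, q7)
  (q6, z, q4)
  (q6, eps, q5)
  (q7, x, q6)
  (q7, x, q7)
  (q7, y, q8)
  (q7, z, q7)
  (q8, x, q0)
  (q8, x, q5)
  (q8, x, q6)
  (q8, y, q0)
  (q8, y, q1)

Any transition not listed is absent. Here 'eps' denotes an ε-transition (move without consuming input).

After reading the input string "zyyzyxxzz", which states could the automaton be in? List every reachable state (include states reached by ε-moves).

Start: ε-closure({q0}) = {q0, q3, q5}.
Read 'z': {q0, q3, q5} → {q0, q1, q3, q5, q8}.
Read 'y': {q0, q1, q3, q5, q8} → {q0, q1, q2, q3, q5, q8}.
Read 'y': {q0, q1, q2, q3, q5, q8} → {q0, q1, q2, q3, q4, q5, q8}.
Read 'z': {q0, q1, q2, q3, q4, q5, q8} → {q0, q1, q3, q4, q5, q8}.
Read 'y': {q0, q1, q3, q4, q5, q8} → {q0, q1, q2, q3, q5, q7, q8}.
Read 'x': {q0, q1, q2, q3, q5, q7, q8} → {q0, q1, q2, q3, q4, q5, q6, q7, q8}.
Read 'x': {q0, q1, q2, q3, q4, q5, q6, q7, q8} → {q0, q1, q2, q3, q4, q5, q6, q7, q8}.
Read 'z': {q0, q1, q2, q3, q4, q5, q6, q7, q8} → {q0, q1, q3, q4, q5, q7, q8}.
Read 'z': {q0, q1, q3, q4, q5, q7, q8} → {q0, q1, q3, q4, q5, q7, q8}.

{q0, q1, q3, q4, q5, q7, q8}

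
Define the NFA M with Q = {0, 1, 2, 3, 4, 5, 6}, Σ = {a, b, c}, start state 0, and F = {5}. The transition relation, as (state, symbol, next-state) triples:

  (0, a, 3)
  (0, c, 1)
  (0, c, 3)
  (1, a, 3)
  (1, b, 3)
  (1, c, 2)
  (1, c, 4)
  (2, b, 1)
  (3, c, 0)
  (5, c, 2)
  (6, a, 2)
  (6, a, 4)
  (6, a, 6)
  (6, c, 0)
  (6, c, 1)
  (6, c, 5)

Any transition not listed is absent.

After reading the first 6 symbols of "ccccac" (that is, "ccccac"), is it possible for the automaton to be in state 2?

Start in {0}.
Read 'c': {0} → {1, 3}.
Read 'c': {1, 3} → {0, 2, 4}.
Read 'c': {0, 2, 4} → {1, 3}.
Read 'c': {1, 3} → {0, 2, 4}.
Read 'a': {0, 2, 4} → {3}.
Read 'c': {3} → {0}.
State 2 is not in {0}.

No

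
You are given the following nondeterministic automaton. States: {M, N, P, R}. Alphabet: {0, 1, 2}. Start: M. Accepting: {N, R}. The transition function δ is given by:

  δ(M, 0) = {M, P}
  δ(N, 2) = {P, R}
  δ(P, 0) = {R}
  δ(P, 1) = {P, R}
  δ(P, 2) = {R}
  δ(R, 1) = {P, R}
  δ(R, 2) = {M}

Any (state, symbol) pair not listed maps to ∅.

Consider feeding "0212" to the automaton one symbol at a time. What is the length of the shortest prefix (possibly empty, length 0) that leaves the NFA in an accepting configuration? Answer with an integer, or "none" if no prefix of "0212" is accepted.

Start in {M}.
Read '0': {M} → {M, P}.
Read '2': {M, P} → {R}.
None of the earlier sets intersect F, but {R} does.

2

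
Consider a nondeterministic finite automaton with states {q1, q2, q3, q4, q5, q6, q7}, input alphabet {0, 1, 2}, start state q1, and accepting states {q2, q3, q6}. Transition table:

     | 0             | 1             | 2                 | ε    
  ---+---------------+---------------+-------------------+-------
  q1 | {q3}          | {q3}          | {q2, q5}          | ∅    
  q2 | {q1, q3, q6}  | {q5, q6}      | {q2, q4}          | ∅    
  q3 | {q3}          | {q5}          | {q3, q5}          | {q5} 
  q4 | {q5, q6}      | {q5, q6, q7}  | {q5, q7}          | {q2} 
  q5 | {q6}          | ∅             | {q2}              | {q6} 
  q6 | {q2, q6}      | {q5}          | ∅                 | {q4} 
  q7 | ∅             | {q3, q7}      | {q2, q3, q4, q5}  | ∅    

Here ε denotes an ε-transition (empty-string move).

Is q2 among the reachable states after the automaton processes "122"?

Start in {q1}.
Read '1': {q1} → {q2, q3, q4, q5, q6}.
Read '2': {q2, q3, q4, q5, q6} → {q2, q3, q4, q5, q6, q7}.
Read '2': {q2, q3, q4, q5, q6, q7} → {q2, q3, q4, q5, q6, q7}.
State q2 is in {q2, q3, q4, q5, q6, q7}.

Yes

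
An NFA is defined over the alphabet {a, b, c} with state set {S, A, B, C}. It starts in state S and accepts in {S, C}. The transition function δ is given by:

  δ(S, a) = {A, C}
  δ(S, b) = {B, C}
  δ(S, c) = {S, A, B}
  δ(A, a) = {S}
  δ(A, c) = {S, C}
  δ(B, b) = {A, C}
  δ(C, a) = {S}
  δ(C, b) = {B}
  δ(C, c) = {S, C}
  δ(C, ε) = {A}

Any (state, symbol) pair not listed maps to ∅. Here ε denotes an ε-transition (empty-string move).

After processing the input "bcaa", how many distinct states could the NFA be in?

3

Start in {S}.
Read 'b': {S} → {A, B, C}.
Read 'c': {A, B, C} → {S, A, C}.
Read 'a': {S, A, C} → {S, A, C}.
Read 'a': {S, A, C} → {S, A, C}.
That set has 3 states.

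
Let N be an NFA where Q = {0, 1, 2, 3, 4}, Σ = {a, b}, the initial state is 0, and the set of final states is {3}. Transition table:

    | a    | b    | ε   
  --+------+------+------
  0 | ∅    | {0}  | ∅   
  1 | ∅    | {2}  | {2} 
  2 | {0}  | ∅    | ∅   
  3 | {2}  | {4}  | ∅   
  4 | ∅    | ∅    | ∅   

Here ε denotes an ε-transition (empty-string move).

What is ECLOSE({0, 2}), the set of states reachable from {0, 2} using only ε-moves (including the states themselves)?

{0, 2}

Begin with {0, 2}.
No ε-moves leave this set, so the closure equals the set itself.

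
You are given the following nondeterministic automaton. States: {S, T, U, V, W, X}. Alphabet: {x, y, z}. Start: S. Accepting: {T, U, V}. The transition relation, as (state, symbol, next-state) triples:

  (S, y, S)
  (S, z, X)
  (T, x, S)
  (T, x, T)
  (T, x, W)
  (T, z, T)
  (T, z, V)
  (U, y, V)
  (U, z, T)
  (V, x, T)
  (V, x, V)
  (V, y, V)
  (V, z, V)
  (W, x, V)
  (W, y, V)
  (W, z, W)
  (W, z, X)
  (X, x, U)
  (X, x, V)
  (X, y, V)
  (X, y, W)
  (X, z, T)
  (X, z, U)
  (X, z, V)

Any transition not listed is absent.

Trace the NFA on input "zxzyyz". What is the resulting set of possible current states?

{V}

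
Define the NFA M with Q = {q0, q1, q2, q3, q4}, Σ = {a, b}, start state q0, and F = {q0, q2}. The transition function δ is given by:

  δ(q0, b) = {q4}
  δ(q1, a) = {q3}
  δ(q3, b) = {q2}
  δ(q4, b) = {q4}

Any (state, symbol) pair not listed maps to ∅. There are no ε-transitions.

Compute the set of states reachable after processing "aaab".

∅

Start in {q0}.
Read 'a': q0→∅; now ∅.
The set is empty and remains empty for the remaining 3 symbols.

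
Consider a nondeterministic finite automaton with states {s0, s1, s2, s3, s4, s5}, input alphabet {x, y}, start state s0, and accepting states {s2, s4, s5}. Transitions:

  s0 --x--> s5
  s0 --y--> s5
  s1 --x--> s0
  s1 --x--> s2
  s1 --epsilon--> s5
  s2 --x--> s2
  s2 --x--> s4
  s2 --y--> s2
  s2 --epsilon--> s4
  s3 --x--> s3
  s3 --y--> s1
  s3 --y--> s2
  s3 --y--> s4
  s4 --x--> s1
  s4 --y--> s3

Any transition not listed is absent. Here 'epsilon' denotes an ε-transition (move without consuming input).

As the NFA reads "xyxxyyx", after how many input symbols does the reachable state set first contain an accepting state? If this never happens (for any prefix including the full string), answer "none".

1

Start in {s0}.
Read 'x': {s0} → {s5}.
None of the earlier sets intersect F, but {s5} does.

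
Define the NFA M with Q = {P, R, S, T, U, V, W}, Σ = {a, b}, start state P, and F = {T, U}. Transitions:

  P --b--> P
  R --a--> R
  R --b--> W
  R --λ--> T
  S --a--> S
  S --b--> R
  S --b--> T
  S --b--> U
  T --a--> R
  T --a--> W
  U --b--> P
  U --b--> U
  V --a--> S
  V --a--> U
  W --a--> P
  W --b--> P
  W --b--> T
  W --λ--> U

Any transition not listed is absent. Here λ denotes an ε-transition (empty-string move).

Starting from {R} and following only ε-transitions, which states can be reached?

Begin with {R}.
ε-move R → T; add T.

{R, T}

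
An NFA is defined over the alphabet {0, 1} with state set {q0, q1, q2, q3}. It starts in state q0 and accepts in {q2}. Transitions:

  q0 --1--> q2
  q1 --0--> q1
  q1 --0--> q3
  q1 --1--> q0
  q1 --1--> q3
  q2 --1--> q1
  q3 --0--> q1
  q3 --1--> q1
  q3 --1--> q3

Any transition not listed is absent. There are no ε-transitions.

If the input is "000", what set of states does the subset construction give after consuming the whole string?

Start in {q0}.
Read '0': q0→∅; now ∅.
The set is empty and remains empty for the remaining 2 symbols.

∅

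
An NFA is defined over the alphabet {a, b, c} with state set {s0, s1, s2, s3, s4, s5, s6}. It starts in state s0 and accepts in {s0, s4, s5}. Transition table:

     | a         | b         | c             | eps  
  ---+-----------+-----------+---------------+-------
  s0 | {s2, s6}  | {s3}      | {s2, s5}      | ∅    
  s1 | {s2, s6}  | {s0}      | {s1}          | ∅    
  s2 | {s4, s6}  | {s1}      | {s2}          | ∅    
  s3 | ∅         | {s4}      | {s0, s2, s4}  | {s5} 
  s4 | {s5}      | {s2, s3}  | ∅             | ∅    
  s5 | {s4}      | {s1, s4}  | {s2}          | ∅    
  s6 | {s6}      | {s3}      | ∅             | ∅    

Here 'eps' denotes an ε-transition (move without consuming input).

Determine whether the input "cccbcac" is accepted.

Start in {s0}.
Read 'c': s0→{s2, s5}; now {s2, s5}.
Read 'c': s2→{s2}, s5→{s2}; now {s2}.
Read 'c': s2→{s2}; now {s2}.
Read 'b': s2→{s1}; now {s1}.
Read 'c': s1→{s1}; now {s1}.
Read 'a': s1→{s2, s6}; now {s2, s6}.
Read 'c': s2→{s2}, s6→∅; now {s2}.
The final set {s2} contains no accepting state.

No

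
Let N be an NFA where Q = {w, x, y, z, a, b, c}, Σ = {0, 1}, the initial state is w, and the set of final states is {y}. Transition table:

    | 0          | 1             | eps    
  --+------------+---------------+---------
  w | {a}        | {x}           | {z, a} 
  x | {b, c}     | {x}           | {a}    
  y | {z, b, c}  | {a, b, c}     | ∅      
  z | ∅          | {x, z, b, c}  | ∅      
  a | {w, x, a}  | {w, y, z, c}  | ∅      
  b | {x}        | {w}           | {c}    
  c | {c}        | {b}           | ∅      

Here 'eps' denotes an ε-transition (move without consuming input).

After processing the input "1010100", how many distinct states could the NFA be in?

6

Start: ε-closure({w}) = {w, z, a}.
Read '1': w→{x}, z→{x, z, b, c}, a→{w, y, z, c}; union {w, x, y, z, b, c}; ε-closure = {w, x, y, z, a, b, c}.
Read '0': w→{a}, x→{b, c}, y→{z, b, c}, z→∅, a→{w, x, a}, b→{x}, c→{c}; now {w, x, z, a, b, c}.
Read '1': w→{x}, x→{x}, z→{x, z, b, c}, a→{w, y, z, c}, b→{w}, c→{b}; union {w, x, y, z, b, c}; ε-closure = {w, x, y, z, a, b, c}.
Read '0': w→{a}, x→{b, c}, y→{z, b, c}, z→∅, a→{w, x, a}, b→{x}, c→{c}; now {w, x, z, a, b, c}.
Read '1': w→{x}, x→{x}, z→{x, z, b, c}, a→{w, y, z, c}, b→{w}, c→{b}; union {w, x, y, z, b, c}; ε-closure = {w, x, y, z, a, b, c}.
Read '0': w→{a}, x→{b, c}, y→{z, b, c}, z→∅, a→{w, x, a}, b→{x}, c→{c}; now {w, x, z, a, b, c}.
Read '0': w→{a}, x→{b, c}, z→∅, a→{w, x, a}, b→{x}, c→{c}; union {w, x, a, b, c}; ε-closure = {w, x, z, a, b, c}.
That set has 6 states.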